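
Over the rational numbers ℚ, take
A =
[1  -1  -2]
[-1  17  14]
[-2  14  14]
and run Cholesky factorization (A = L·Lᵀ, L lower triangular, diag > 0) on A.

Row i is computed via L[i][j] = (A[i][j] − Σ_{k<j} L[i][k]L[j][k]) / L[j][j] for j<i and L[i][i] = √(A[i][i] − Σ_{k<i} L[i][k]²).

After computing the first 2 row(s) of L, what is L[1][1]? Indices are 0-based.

L[1][1] = 4

Step 1: L[0][0] = √(1) = 1.
  L[1][0] = (-1) / L[0][0] = -1.
Step 2: L[1][1] = √(16) = 4.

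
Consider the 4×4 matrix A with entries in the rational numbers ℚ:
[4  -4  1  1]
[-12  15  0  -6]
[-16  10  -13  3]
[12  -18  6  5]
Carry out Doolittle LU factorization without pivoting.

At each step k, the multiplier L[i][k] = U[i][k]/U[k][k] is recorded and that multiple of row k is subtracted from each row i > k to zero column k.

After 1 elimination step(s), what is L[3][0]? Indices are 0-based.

L[3][0] = 3

k=0: U[0][0]=4
  eliminate (1,0): mult=-3, new row 1: (0, 3, 3, -3); set L[1][0]=-3
  eliminate (2,0): mult=-4, new row 2: (0, -6, -9, 7); set L[2][0]=-4
  eliminate (3,0): mult=3, new row 3: (0, -6, 3, 2); set L[3][0]=3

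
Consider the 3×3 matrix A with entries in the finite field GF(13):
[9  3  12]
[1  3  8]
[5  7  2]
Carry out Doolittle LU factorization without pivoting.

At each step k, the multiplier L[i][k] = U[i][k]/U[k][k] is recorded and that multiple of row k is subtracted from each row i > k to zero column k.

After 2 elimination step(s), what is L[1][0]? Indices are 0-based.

[col 0] pivot 9
  R1 -= 3*R0 → (0, 7, 11)  (L[1][0] := 3)
  R2 -= 2*R0 → (0, 1, 4)  (L[2][0] := 2)
[col 1] pivot 7
  R2 -= 2*R1 → (0, 0, 8)  (L[2][1] := 2)

L[1][0] = 3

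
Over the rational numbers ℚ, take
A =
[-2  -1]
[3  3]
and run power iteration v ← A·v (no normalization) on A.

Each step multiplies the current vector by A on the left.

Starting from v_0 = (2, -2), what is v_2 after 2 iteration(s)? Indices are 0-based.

v_2 = (4, -6)

v_0 = (2, -2).
v_1 = A·v_0 = (-2, 0).
v_2 = A·v_1 = (4, -6).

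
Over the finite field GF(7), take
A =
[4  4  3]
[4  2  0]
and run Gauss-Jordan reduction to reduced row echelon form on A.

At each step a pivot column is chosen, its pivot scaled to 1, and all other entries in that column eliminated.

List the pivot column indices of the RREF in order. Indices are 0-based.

step 1: normalize row 0 (÷4) = (1, 1, 6)
  row 1: subtract 4×row0 = (0, 5, 4)
step 2: normalize row 1 (÷5) = (0, 1, 5)
  row 0: subtract 1×row1 = (1, 0, 1)

pivot columns: 0, 1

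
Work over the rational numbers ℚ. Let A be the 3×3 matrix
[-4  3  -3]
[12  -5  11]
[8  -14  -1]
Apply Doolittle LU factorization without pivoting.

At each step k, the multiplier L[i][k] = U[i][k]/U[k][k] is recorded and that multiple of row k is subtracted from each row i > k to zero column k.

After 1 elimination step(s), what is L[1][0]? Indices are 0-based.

L[1][0] = -3

k=0: U[0][0]=-4
  eliminate (1,0): mult=-3, new row 1: (0, 4, 2); set L[1][0]=-3
  eliminate (2,0): mult=-2, new row 2: (0, -8, -7); set L[2][0]=-2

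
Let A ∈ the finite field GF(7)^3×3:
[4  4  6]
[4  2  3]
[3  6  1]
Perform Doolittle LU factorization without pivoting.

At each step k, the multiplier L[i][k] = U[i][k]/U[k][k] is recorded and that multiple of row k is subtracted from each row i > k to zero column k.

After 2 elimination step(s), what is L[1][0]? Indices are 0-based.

[col 0] pivot 4
  R1 -= 1*R0 → (0, 5, 4)  (L[1][0] := 1)
  R2 -= 6*R0 → (0, 3, 0)  (L[2][0] := 6)
[col 1] pivot 5
  R2 -= 2*R1 → (0, 0, 6)  (L[2][1] := 2)

L[1][0] = 1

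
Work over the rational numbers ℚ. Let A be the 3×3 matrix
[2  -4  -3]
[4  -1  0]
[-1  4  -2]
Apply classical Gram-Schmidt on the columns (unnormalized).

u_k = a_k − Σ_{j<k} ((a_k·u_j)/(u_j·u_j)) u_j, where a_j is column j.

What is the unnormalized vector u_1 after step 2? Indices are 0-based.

u_1 = (-52/21, 43/21, 68/21)

Step 1: u_0 = a_0 = (2, 4, -1).
Step 2: u_1 = a_1 − (-16/21)·u_0 = (-52/21, 43/21, 68/21).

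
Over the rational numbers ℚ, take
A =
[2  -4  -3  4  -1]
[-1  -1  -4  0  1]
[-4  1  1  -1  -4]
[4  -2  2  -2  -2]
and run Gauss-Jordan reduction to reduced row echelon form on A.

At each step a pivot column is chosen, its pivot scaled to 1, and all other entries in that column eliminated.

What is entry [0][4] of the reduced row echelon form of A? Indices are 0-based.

M[0][4] = 137/120

[1] R0 /= 2  ⇒  (1, -2, -3/2, 2, -1/2)
     R1 -= -1·R0  ⇒  (0, -3, -11/2, 2, 1/2)
     R2 -= -4·R0  ⇒  (0, -7, -5, 7, -6)
     R3 -= 4·R0  ⇒  (0, 6, 8, -10, 0)
[2] R1 /= -3  ⇒  (0, 1, 11/6, -2/3, -1/6)
     R0 -= -2·R1  ⇒  (1, 0, 13/6, 2/3, -5/6)
     R2 -= -7·R1  ⇒  (0, 0, 47/6, 7/3, -43/6)
     R3 -= 6·R1  ⇒  (0, 0, -3, -6, 1)
[3] R2 /= 47/6  ⇒  (0, 0, 1, 14/47, -43/47)
     R0 -= 13/6·R2  ⇒  (1, 0, 0, 1/47, 54/47)
     R1 -= 11/6·R2  ⇒  (0, 1, 0, -57/47, 71/47)
     R3 -= -3·R2  ⇒  (0, 0, 0, -240/47, -82/47)
[4] R3 /= -240/47  ⇒  (0, 0, 0, 1, 41/120)
     R0 -= 1/47·R3  ⇒  (1, 0, 0, 0, 137/120)
     R1 -= -57/47·R3  ⇒  (0, 1, 0, 0, 77/40)
     R2 -= 14/47·R3  ⇒  (0, 0, 1, 0, -61/60)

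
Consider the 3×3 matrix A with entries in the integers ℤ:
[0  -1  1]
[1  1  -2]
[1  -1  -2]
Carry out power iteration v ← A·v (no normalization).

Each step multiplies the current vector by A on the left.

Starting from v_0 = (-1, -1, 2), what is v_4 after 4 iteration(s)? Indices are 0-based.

v_0 = (-1, -1, 2).
v_1 = A·v_0 = (3, -6, -4).
v_2 = A·v_1 = (2, 5, 17).
v_3 = A·v_2 = (12, -27, -37).
v_4 = A·v_3 = (-10, 59, 113).

v_4 = (-10, 59, 113)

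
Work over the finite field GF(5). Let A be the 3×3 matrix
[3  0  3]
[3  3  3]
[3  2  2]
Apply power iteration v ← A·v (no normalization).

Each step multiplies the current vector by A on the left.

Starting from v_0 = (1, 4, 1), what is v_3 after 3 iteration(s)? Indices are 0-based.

v_3 = (1, 4, 3)

v_0 = (1, 4, 1).
v_1 = A·v_0 = (1, 3, 3).
v_2 = A·v_1 = (2, 1, 0).
v_3 = A·v_2 = (1, 4, 3).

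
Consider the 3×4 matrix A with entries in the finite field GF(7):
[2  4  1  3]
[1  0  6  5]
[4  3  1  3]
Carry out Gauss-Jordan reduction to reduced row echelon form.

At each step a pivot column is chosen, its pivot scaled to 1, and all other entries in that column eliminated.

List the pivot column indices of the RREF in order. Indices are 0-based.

pivot columns: 0, 1, 2

[1] R0 /= 2  ⇒  (1, 2, 4, 5)
     R1 -= 1·R0  ⇒  (0, 5, 2, 0)
     R2 -= 4·R0  ⇒  (0, 2, 6, 4)
[2] R1 /= 5  ⇒  (0, 1, 6, 0)
     R0 -= 2·R1  ⇒  (1, 0, 6, 5)
     R2 -= 2·R1  ⇒  (0, 0, 1, 4)
[3] R2 /= 1  ⇒  (0, 0, 1, 4)
     R0 -= 6·R2  ⇒  (1, 0, 0, 2)
     R1 -= 6·R2  ⇒  (0, 1, 0, 4)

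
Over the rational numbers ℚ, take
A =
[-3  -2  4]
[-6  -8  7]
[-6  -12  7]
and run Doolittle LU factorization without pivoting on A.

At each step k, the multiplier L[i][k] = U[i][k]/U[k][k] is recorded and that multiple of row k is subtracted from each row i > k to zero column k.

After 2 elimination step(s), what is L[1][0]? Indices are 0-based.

L[1][0] = 2

[col 0] pivot -3
  R1 -= 2*R0 → (0, -4, -1)  (L[1][0] := 2)
  R2 -= 2*R0 → (0, -8, -1)  (L[2][0] := 2)
[col 1] pivot -4
  R2 -= 2*R1 → (0, 0, 1)  (L[2][1] := 2)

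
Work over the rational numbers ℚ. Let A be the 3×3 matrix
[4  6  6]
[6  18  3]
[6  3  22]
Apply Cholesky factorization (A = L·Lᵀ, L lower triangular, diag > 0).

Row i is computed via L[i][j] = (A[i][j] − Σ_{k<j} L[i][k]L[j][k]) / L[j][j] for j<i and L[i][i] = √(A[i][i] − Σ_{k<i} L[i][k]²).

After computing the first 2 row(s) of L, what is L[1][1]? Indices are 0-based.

Step 1: L[0][0] = √(4) = 2.
  L[1][0] = (6) / L[0][0] = 3.
Step 2: L[1][1] = √(9) = 3.

L[1][1] = 3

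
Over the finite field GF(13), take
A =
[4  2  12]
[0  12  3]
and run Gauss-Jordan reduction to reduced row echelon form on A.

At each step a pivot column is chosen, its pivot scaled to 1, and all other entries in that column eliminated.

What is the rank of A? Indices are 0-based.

pivot(0,0)=4: scale R0 → (1, 7, 3)
pivot(1,1)=12: scale R1 → (0, 1, 10)
  clear (0,1): R0 −= (7)R1 → (1, 0, 11)

rank = 2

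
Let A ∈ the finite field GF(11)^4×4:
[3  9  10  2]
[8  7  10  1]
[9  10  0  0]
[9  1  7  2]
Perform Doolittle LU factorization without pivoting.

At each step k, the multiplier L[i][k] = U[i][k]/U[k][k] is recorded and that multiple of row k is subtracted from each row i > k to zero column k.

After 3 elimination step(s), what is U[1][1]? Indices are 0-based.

U[1][1] = 5

Step 1: pivot at (0,0) is 3.
  row1 ← row1 − (10)·row0  ⇒  L[1][0]=10, U row1=(0, 5, 9, 3)
  row2 ← row2 − (3)·row0  ⇒  L[2][0]=3, U row2=(0, 5, 3, 5)
  row3 ← row3 − (3)·row0  ⇒  L[3][0]=3, U row3=(0, 7, 10, 7)
Step 2: pivot at (1,1) is 5.
  row2 ← row2 − (1)·row1  ⇒  L[2][1]=1, U row2=(0, 0, 5, 2)
  row3 ← row3 − (8)·row1  ⇒  L[3][1]=8, U row3=(0, 0, 4, 5)
Step 3: pivot at (2,2) is 5.
  row3 ← row3 − (3)·row2  ⇒  L[3][2]=3, U row3=(0, 0, 0, 10)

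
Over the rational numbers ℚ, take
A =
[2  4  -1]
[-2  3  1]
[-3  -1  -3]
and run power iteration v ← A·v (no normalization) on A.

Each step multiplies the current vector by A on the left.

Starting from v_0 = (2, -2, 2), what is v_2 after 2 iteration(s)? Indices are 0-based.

v_0 = (2, -2, 2).
v_1 = A·v_0 = (-6, -8, -10).
v_2 = A·v_1 = (-34, -22, 56).

v_2 = (-34, -22, 56)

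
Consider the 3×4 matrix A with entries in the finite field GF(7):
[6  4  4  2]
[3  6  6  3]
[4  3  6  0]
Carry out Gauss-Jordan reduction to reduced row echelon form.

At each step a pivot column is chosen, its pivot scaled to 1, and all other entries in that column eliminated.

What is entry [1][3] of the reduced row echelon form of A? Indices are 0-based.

step 1: normalize row 0 (÷6) = (1, 3, 3, 5)
  row 1: subtract 3×row0 = (0, 4, 4, 2)
  row 2: subtract 4×row0 = (0, 5, 1, 1)
step 2: normalize row 1 (÷4) = (0, 1, 1, 4)
  row 0: subtract 3×row1 = (1, 0, 0, 0)
  row 2: subtract 5×row1 = (0, 0, 3, 2)
step 3: normalize row 2 (÷3) = (0, 0, 1, 3)
  row 1: subtract 1×row2 = (0, 1, 0, 1)

M[1][3] = 1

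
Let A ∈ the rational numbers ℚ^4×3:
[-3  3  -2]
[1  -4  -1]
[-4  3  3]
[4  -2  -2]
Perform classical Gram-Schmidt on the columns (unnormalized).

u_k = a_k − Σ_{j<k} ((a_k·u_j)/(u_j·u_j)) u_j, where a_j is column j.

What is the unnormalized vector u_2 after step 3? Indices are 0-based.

u_2 = (-512/169, -144/169, 264/169, -84/169)

Step 1: u_0 = a_0 = (-3, 1, -4, 4).
Step 2: u_1 = a_1 − (-11/14)·u_0 = (9/14, -45/14, -1/7, 8/7).
Step 3: u_2 = a_2 − (-5/14)·u_0 − (-11/169)·u_1 = (-512/169, -144/169, 264/169, -84/169).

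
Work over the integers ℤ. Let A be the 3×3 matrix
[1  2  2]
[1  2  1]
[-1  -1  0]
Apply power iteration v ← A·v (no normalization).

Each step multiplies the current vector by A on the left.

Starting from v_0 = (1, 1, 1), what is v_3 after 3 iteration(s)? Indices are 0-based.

v_0 = (1, 1, 1).
v_1 = A·v_0 = (5, 4, -2).
v_2 = A·v_1 = (9, 11, -9).
v_3 = A·v_2 = (13, 22, -20).

v_3 = (13, 22, -20)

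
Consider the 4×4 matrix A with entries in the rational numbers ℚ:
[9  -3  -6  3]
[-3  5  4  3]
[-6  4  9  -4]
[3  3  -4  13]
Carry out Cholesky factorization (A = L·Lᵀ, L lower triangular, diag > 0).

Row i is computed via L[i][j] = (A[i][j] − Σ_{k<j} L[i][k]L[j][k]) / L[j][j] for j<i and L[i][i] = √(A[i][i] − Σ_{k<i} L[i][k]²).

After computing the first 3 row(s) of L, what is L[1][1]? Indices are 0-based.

L[1][1] = 2

Step 1: L[0][0] = √(9) = 3.
  L[1][0] = (-3) / L[0][0] = -1.
Step 2: L[1][1] = √(4) = 2.
  L[2][0] = (-6) / L[0][0] = -2.
  L[2][1] = (2) / L[1][1] = 1.
Step 3: L[2][2] = √(4) = 2.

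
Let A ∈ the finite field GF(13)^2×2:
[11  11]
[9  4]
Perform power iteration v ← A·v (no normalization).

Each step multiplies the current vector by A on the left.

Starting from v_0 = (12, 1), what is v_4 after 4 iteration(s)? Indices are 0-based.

v_4 = (5, 12)

v_0 = (12, 1).
v_1 = A·v_0 = (0, 8).
v_2 = A·v_1 = (10, 6).
v_3 = A·v_2 = (7, 10).
v_4 = A·v_3 = (5, 12).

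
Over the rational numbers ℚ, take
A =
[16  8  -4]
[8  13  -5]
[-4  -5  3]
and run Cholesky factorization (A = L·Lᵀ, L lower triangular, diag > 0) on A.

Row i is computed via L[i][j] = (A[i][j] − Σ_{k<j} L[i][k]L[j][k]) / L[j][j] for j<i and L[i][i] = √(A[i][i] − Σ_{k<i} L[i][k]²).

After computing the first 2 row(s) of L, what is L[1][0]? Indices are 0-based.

L[1][0] = 2

Step 1: L[0][0] = √(16) = 4.
  L[1][0] = (8) / L[0][0] = 2.
Step 2: L[1][1] = √(9) = 3.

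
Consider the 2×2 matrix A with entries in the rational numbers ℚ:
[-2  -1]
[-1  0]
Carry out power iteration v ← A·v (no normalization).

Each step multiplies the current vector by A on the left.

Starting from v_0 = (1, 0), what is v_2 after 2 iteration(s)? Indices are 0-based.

v_2 = (5, 2)

v_0 = (1, 0).
v_1 = A·v_0 = (-2, -1).
v_2 = A·v_1 = (5, 2).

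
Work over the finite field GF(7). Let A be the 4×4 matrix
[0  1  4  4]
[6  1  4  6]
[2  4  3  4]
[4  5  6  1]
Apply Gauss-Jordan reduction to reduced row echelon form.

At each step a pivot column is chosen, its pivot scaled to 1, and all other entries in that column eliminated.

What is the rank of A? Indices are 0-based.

[1] R0 <-> R1
[1] R0 /= 6  ⇒  (1, 6, 3, 1)
     R2 -= 2·R0  ⇒  (0, 6, 4, 2)
     R3 -= 4·R0  ⇒  (0, 2, 1, 4)
[2] R1 /= 1  ⇒  (0, 1, 4, 4)
     R0 -= 6·R1  ⇒  (1, 0, 0, 5)
     R2 -= 6·R1  ⇒  (0, 0, 1, 6)
     R3 -= 2·R1  ⇒  (0, 0, 0, 3)
[3] R2 /= 1  ⇒  (0, 0, 1, 6)
     R1 -= 4·R2  ⇒  (0, 1, 0, 1)
[4] R3 /= 3  ⇒  (0, 0, 0, 1)
     R0 -= 5·R3  ⇒  (1, 0, 0, 0)
     R1 -= 1·R3  ⇒  (0, 1, 0, 0)
     R2 -= 6·R3  ⇒  (0, 0, 1, 0)

rank = 4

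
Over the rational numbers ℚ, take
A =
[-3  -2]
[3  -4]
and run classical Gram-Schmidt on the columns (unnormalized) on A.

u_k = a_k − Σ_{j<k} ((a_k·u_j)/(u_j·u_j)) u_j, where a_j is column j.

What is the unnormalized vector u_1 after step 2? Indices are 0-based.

u_1 = (-3, -3)

Step 1: u_0 = a_0 = (-3, 3).
Step 2: u_1 = a_1 − (-1/3)·u_0 = (-3, -3).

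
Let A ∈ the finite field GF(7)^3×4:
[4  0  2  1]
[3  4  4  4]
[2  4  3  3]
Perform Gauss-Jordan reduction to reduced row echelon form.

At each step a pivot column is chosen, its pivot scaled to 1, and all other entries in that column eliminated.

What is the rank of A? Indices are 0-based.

pivot(0,0)=4: scale R0 → (1, 0, 4, 2)
  clear (1,0): R1 −= (3)R0 → (0, 4, 6, 5)
  clear (2,0): R2 −= (2)R0 → (0, 4, 2, 6)
pivot(1,1)=4: scale R1 → (0, 1, 5, 3)
  clear (2,1): R2 −= (4)R1 → (0, 0, 3, 1)
pivot(2,2)=3: scale R2 → (0, 0, 1, 5)
  clear (0,2): R0 −= (4)R2 → (1, 0, 0, 3)
  clear (1,2): R1 −= (5)R2 → (0, 1, 0, 6)

rank = 3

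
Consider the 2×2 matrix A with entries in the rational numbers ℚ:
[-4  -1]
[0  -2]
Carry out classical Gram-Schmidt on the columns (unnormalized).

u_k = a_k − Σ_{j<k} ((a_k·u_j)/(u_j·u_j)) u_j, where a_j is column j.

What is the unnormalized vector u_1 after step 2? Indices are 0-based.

u_1 = (0, -2)

Step 1: u_0 = a_0 = (-4, 0).
Step 2: u_1 = a_1 − (1/4)·u_0 = (0, -2).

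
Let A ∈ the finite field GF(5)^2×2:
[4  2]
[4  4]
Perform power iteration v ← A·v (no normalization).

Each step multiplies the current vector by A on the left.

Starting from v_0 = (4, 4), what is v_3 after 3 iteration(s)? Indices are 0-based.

v_0 = (4, 4).
v_1 = A·v_0 = (4, 2).
v_2 = A·v_1 = (0, 4).
v_3 = A·v_2 = (3, 1).

v_3 = (3, 1)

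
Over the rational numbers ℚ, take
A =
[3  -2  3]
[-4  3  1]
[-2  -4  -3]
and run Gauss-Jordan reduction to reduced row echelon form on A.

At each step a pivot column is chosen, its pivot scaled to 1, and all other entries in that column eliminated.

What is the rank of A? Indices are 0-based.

rank = 3

pivot(0,0)=3: scale R0 → (1, -2/3, 1)
  clear (1,0): R1 −= (-4)R0 → (0, 1/3, 5)
  clear (2,0): R2 −= (-2)R0 → (0, -16/3, -1)
pivot(1,1)=1/3: scale R1 → (0, 1, 15)
  clear (0,1): R0 −= (-2/3)R1 → (1, 0, 11)
  clear (2,1): R2 −= (-16/3)R1 → (0, 0, 79)
pivot(2,2)=79: scale R2 → (0, 0, 1)
  clear (0,2): R0 −= (11)R2 → (1, 0, 0)
  clear (1,2): R1 −= (15)R2 → (0, 1, 0)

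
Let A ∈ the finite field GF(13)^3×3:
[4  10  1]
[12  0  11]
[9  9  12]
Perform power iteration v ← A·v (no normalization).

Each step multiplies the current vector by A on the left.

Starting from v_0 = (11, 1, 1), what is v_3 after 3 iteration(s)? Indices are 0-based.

v_0 = (11, 1, 1).
v_1 = A·v_0 = (3, 0, 3).
v_2 = A·v_1 = (2, 4, 11).
v_3 = A·v_2 = (7, 2, 4).

v_3 = (7, 2, 4)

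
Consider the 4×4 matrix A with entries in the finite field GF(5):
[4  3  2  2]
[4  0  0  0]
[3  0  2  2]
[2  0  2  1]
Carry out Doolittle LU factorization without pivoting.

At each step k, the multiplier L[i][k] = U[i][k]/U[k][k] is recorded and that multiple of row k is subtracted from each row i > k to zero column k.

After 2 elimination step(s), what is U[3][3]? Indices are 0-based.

U[3][3] = 1

[col 0] pivot 4
  R1 -= 1*R0 → (0, 2, 3, 3)  (L[1][0] := 1)
  R2 -= 2*R0 → (0, 4, 3, 3)  (L[2][0] := 2)
  R3 -= 3*R0 → (0, 1, 1, 0)  (L[3][0] := 3)
[col 1] pivot 2
  R2 -= 2*R1 → (0, 0, 2, 2)  (L[2][1] := 2)
  R3 -= 3*R1 → (0, 0, 2, 1)  (L[3][1] := 3)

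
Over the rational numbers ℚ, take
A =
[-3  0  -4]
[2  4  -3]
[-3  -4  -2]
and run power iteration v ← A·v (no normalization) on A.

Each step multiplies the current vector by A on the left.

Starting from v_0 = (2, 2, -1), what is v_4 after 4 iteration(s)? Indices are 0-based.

v_0 = (2, 2, -1).
v_1 = A·v_0 = (-2, 15, -12).
v_2 = A·v_1 = (54, 92, -30).
v_3 = A·v_2 = (-42, 566, -470).
v_4 = A·v_3 = (2006, 3590, -1198).

v_4 = (2006, 3590, -1198)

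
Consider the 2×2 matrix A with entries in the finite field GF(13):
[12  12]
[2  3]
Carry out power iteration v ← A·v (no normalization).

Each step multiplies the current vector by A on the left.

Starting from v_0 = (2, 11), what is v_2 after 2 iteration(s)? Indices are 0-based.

v_0 = (2, 11).
v_1 = A·v_0 = (0, 11).
v_2 = A·v_1 = (2, 7).

v_2 = (2, 7)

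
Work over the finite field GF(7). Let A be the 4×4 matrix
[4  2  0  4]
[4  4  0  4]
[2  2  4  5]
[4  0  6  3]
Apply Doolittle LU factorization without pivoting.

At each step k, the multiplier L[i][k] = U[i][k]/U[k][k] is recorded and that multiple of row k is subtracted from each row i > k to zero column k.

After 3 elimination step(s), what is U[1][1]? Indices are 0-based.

Step 1: pivot at (0,0) is 4.
  row1 ← row1 − (1)·row0  ⇒  L[1][0]=1, U row1=(0, 2, 0, 0)
  row2 ← row2 − (4)·row0  ⇒  L[2][0]=4, U row2=(0, 1, 4, 3)
  row3 ← row3 − (1)·row0  ⇒  L[3][0]=1, U row3=(0, 5, 6, 6)
Step 2: pivot at (1,1) is 2.
  row2 ← row2 − (4)·row1  ⇒  L[2][1]=4, U row2=(0, 0, 4, 3)
  row3 ← row3 − (6)·row1  ⇒  L[3][1]=6, U row3=(0, 0, 6, 6)
Step 3: pivot at (2,2) is 4.
  row3 ← row3 − (5)·row2  ⇒  L[3][2]=5, U row3=(0, 0, 0, 5)

U[1][1] = 2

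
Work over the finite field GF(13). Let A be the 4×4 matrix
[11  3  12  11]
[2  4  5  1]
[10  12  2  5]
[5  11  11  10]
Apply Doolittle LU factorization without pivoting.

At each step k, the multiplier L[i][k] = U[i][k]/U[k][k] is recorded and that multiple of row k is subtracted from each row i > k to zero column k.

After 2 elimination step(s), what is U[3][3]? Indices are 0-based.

k=0: U[0][0]=11
  eliminate (1,0): mult=12, new row 1: (0, 7, 4, 12); set L[1][0]=12
  eliminate (2,0): mult=8, new row 2: (0, 1, 10, 8); set L[2][0]=8
  eliminate (3,0): mult=4, new row 3: (0, 12, 2, 5); set L[3][0]=4
k=1: U[1][1]=7
  eliminate (2,1): mult=2, new row 2: (0, 0, 2, 10); set L[2][1]=2
  eliminate (3,1): mult=11, new row 3: (0, 0, 10, 3); set L[3][1]=11

U[3][3] = 3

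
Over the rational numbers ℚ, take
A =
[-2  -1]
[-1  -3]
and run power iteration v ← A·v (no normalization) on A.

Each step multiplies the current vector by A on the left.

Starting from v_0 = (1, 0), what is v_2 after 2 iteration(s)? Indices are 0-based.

v_0 = (1, 0).
v_1 = A·v_0 = (-2, -1).
v_2 = A·v_1 = (5, 5).

v_2 = (5, 5)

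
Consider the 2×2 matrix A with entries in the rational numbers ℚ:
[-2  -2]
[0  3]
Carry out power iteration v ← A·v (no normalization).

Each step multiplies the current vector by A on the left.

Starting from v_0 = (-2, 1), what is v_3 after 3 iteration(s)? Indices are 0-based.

v_3 = (2, 27)

v_0 = (-2, 1).
v_1 = A·v_0 = (2, 3).
v_2 = A·v_1 = (-10, 9).
v_3 = A·v_2 = (2, 27).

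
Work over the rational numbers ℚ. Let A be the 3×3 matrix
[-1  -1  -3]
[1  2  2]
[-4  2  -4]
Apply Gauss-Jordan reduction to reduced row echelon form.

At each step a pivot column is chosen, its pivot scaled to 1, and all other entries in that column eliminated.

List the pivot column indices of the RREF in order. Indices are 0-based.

step 1: normalize row 0 (÷-1) = (1, 1, 3)
  row 1: subtract 1×row0 = (0, 1, -1)
  row 2: subtract -4×row0 = (0, 6, 8)
step 2: normalize row 1 (÷1) = (0, 1, -1)
  row 0: subtract 1×row1 = (1, 0, 4)
  row 2: subtract 6×row1 = (0, 0, 14)
step 3: normalize row 2 (÷14) = (0, 0, 1)
  row 0: subtract 4×row2 = (1, 0, 0)
  row 1: subtract -1×row2 = (0, 1, 0)

pivot columns: 0, 1, 2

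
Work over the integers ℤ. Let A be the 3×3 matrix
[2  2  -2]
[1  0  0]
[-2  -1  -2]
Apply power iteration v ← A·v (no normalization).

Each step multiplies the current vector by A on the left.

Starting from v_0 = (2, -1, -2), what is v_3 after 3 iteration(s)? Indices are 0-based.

v_3 = (72, 14, -2)

v_0 = (2, -1, -2).
v_1 = A·v_0 = (6, 2, 1).
v_2 = A·v_1 = (14, 6, -16).
v_3 = A·v_2 = (72, 14, -2).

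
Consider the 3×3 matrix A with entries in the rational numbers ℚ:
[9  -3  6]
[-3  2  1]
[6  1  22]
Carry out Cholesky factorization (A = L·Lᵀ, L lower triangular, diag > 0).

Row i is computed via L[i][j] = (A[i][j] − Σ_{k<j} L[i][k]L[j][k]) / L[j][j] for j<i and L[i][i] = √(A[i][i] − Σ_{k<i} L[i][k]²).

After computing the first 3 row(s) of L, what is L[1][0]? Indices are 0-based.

L[1][0] = -1

Step 1: L[0][0] = √(9) = 3.
  L[1][0] = (-3) / L[0][0] = -1.
Step 2: L[1][1] = √(1) = 1.
  L[2][0] = (6) / L[0][0] = 2.
  L[2][1] = (3) / L[1][1] = 3.
Step 3: L[2][2] = √(9) = 3.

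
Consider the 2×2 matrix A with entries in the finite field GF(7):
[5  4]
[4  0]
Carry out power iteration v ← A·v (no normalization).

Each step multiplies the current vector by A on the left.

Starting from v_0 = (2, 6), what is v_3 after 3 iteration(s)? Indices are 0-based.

v_3 = (0, 3)

v_0 = (2, 6).
v_1 = A·v_0 = (6, 1).
v_2 = A·v_1 = (6, 3).
v_3 = A·v_2 = (0, 3).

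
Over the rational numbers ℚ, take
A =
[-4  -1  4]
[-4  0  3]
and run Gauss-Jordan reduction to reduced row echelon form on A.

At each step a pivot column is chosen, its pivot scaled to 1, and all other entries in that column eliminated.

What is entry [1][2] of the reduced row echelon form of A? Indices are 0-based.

[1] R0 /= -4  ⇒  (1, 1/4, -1)
     R1 -= -4·R0  ⇒  (0, 1, -1)
[2] R1 /= 1  ⇒  (0, 1, -1)
     R0 -= 1/4·R1  ⇒  (1, 0, -3/4)

M[1][2] = -1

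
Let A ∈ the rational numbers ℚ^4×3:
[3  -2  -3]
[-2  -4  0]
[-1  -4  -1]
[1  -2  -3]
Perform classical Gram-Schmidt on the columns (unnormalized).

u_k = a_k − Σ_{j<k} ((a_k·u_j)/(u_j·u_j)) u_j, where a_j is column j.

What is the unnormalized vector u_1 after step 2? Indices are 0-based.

u_1 = (-14/5, -52/15, -56/15, -34/15)

Step 1: u_0 = a_0 = (3, -2, -1, 1).
Step 2: u_1 = a_1 − (4/15)·u_0 = (-14/5, -52/15, -56/15, -34/15).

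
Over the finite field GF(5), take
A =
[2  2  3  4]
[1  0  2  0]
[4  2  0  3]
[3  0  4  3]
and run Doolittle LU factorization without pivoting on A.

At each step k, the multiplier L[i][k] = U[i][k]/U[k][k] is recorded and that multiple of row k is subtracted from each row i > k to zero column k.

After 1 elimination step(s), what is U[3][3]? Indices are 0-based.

U[3][3] = 2

[col 0] pivot 2
  R1 -= 3*R0 → (0, 4, 3, 3)  (L[1][0] := 3)
  R2 -= 2*R0 → (0, 3, 4, 0)  (L[2][0] := 2)
  R3 -= 4*R0 → (0, 2, 2, 2)  (L[3][0] := 4)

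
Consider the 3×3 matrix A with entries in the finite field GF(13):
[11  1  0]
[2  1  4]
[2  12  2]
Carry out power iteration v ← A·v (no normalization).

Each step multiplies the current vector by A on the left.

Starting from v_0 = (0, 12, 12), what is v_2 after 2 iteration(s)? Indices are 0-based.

v_0 = (0, 12, 12).
v_1 = A·v_0 = (12, 8, 12).
v_2 = A·v_1 = (10, 2, 1).

v_2 = (10, 2, 1)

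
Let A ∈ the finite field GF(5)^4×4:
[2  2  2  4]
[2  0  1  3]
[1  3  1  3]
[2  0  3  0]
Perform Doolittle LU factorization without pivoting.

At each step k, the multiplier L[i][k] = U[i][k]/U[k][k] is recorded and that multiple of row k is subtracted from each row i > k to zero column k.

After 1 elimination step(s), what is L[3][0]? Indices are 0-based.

L[3][0] = 1

Step 1: pivot at (0,0) is 2.
  row1 ← row1 − (1)·row0  ⇒  L[1][0]=1, U row1=(0, 3, 4, 4)
  row2 ← row2 − (3)·row0  ⇒  L[2][0]=3, U row2=(0, 2, 0, 1)
  row3 ← row3 − (1)·row0  ⇒  L[3][0]=1, U row3=(0, 3, 1, 1)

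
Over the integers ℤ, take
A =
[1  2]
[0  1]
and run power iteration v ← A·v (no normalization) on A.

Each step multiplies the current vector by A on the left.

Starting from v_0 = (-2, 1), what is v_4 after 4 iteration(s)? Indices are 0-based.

v_0 = (-2, 1).
v_1 = A·v_0 = (0, 1).
v_2 = A·v_1 = (2, 1).
v_3 = A·v_2 = (4, 1).
v_4 = A·v_3 = (6, 1).

v_4 = (6, 1)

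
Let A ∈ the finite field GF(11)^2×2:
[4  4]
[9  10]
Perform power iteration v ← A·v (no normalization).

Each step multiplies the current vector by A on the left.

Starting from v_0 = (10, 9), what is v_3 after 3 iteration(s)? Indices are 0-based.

v_3 = (7, 0)

v_0 = (10, 9).
v_1 = A·v_0 = (10, 4).
v_2 = A·v_1 = (1, 9).
v_3 = A·v_2 = (7, 0).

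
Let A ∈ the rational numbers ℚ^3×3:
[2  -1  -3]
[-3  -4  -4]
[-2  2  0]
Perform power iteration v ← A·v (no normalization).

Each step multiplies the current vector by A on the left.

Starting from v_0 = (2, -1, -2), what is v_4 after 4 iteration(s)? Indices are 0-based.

v_0 = (2, -1, -2).
v_1 = A·v_0 = (11, 6, -6).
v_2 = A·v_1 = (34, -33, -10).
v_3 = A·v_2 = (131, 70, -134).
v_4 = A·v_3 = (594, -137, -122).

v_4 = (594, -137, -122)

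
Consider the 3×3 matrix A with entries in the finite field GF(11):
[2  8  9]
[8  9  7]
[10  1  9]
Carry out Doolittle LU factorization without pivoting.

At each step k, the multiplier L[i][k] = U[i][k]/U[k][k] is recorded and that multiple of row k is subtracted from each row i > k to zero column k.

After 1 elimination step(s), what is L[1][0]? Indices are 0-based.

L[1][0] = 4

[col 0] pivot 2
  R1 -= 4*R0 → (0, 10, 4)  (L[1][0] := 4)
  R2 -= 5*R0 → (0, 5, 8)  (L[2][0] := 5)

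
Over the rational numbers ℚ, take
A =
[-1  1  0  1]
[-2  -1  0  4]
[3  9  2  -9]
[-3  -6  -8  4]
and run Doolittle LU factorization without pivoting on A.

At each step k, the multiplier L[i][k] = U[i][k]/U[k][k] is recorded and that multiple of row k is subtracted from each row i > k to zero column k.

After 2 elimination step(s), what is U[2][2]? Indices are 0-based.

[col 0] pivot -1
  R1 -= 2*R0 → (0, -3, 0, 2)  (L[1][0] := 2)
  R2 -= -3*R0 → (0, 12, 2, -6)  (L[2][0] := -3)
  R3 -= 3*R0 → (0, -9, -8, 1)  (L[3][0] := 3)
[col 1] pivot -3
  R2 -= -4*R1 → (0, 0, 2, 2)  (L[2][1] := -4)
  R3 -= 3*R1 → (0, 0, -8, -5)  (L[3][1] := 3)

U[2][2] = 2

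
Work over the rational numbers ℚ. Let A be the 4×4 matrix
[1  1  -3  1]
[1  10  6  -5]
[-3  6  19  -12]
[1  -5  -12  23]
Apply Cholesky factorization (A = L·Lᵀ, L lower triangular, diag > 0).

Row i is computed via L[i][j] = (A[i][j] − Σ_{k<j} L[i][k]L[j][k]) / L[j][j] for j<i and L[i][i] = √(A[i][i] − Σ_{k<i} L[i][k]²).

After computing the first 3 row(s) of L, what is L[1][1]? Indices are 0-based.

Step 1: L[0][0] = √(1) = 1.
  L[1][0] = (1) / L[0][0] = 1.
Step 2: L[1][1] = √(9) = 3.
  L[2][0] = (-3) / L[0][0] = -3.
  L[2][1] = (9) / L[1][1] = 3.
Step 3: L[2][2] = √(1) = 1.

L[1][1] = 3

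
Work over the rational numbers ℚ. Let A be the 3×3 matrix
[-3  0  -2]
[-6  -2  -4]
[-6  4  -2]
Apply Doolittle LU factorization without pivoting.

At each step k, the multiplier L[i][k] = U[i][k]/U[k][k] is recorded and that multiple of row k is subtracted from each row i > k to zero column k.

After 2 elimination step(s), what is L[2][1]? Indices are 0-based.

Step 1: pivot at (0,0) is -3.
  row1 ← row1 − (2)·row0  ⇒  L[1][0]=2, U row1=(0, -2, 0)
  row2 ← row2 − (2)·row0  ⇒  L[2][0]=2, U row2=(0, 4, 2)
Step 2: pivot at (1,1) is -2.
  row2 ← row2 − (-2)·row1  ⇒  L[2][1]=-2, U row2=(0, 0, 2)

L[2][1] = -2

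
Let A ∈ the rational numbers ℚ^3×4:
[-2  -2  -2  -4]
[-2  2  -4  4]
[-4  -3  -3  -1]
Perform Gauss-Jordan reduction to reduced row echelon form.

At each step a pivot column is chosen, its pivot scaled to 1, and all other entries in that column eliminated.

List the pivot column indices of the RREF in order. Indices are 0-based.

step 1: normalize row 0 (÷-2) = (1, 1, 1, 2)
  row 1: subtract -2×row0 = (0, 4, -2, 8)
  row 2: subtract -4×row0 = (0, 1, 1, 7)
step 2: normalize row 1 (÷4) = (0, 1, -1/2, 2)
  row 0: subtract 1×row1 = (1, 0, 3/2, 0)
  row 2: subtract 1×row1 = (0, 0, 3/2, 5)
step 3: normalize row 2 (÷3/2) = (0, 0, 1, 10/3)
  row 0: subtract 3/2×row2 = (1, 0, 0, -5)
  row 1: subtract -1/2×row2 = (0, 1, 0, 11/3)

pivot columns: 0, 1, 2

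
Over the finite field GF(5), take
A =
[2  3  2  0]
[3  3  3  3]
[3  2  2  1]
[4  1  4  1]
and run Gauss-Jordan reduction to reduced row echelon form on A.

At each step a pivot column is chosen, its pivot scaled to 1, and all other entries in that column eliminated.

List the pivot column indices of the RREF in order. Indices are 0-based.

pivot columns: 0, 1, 2, 3

step 1: normalize row 0 (÷2) = (1, 4, 1, 0)
  row 1: subtract 3×row0 = (0, 1, 0, 3)
  row 2: subtract 3×row0 = (0, 0, 4, 1)
  row 3: subtract 4×row0 = (0, 0, 0, 1)
step 2: normalize row 1 (÷1) = (0, 1, 0, 3)
  row 0: subtract 4×row1 = (1, 0, 1, 3)
step 3: normalize row 2 (÷4) = (0, 0, 1, 4)
  row 0: subtract 1×row2 = (1, 0, 0, 4)
step 4: normalize row 3 (÷1) = (0, 0, 0, 1)
  row 0: subtract 4×row3 = (1, 0, 0, 0)
  row 1: subtract 3×row3 = (0, 1, 0, 0)
  row 2: subtract 4×row3 = (0, 0, 1, 0)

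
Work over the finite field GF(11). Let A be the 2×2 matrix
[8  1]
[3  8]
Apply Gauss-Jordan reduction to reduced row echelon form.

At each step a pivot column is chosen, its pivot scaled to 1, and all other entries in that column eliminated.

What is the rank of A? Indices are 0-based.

pivot(0,0)=8: scale R0 → (1, 7)
  clear (1,0): R1 −= (3)R0 → (0, 9)
pivot(1,1)=9: scale R1 → (0, 1)
  clear (0,1): R0 −= (7)R1 → (1, 0)

rank = 2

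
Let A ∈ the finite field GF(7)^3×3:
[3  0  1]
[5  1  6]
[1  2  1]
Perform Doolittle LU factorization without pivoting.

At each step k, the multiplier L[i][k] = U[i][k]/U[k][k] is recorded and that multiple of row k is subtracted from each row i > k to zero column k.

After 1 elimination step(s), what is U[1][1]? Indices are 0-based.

U[1][1] = 1

k=0: U[0][0]=3
  eliminate (1,0): mult=4, new row 1: (0, 1, 2); set L[1][0]=4
  eliminate (2,0): mult=5, new row 2: (0, 2, 3); set L[2][0]=5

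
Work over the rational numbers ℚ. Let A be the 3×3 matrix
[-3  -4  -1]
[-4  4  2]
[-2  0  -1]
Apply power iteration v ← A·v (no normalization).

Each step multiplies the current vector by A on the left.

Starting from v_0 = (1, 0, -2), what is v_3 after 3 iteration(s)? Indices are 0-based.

v_0 = (1, 0, -2).
v_1 = A·v_0 = (-1, -8, 0).
v_2 = A·v_1 = (35, -28, 2).
v_3 = A·v_2 = (5, -248, -72).

v_3 = (5, -248, -72)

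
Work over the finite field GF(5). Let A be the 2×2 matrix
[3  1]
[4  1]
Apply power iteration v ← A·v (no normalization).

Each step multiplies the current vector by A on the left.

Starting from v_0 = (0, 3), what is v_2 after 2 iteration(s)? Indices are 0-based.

v_0 = (0, 3).
v_1 = A·v_0 = (3, 3).
v_2 = A·v_1 = (2, 0).

v_2 = (2, 0)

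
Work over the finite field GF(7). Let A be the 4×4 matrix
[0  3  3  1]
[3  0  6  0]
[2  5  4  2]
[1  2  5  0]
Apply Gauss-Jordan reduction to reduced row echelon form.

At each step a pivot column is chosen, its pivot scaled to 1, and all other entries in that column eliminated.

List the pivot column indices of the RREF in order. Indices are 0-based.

pivot columns: 0, 1, 2, 3

step 1: exchange rows 0,1
step 1: normalize row 0 (÷3) = (1, 0, 2, 0)
  row 2: subtract 2×row0 = (0, 5, 0, 2)
  row 3: subtract 1×row0 = (0, 2, 3, 0)
step 2: normalize row 1 (÷3) = (0, 1, 1, 5)
  row 2: subtract 5×row1 = (0, 0, 2, 5)
  row 3: subtract 2×row1 = (0, 0, 1, 4)
step 3: normalize row 2 (÷2) = (0, 0, 1, 6)
  row 0: subtract 2×row2 = (1, 0, 0, 2)
  row 1: subtract 1×row2 = (0, 1, 0, 6)
  row 3: subtract 1×row2 = (0, 0, 0, 5)
step 4: normalize row 3 (÷5) = (0, 0, 0, 1)
  row 0: subtract 2×row3 = (1, 0, 0, 0)
  row 1: subtract 6×row3 = (0, 1, 0, 0)
  row 2: subtract 6×row3 = (0, 0, 1, 0)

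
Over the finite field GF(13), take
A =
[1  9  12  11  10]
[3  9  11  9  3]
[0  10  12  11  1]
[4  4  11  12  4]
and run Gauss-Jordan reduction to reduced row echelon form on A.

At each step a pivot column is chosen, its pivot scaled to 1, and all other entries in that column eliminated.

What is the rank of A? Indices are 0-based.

pivot(0,0)=1: scale R0 → (1, 9, 12, 11, 10)
  clear (1,0): R1 −= (3)R0 → (0, 8, 1, 2, 12)
  clear (3,0): R3 −= (4)R0 → (0, 7, 2, 7, 3)
pivot(1,1)=8: scale R1 → (0, 1, 5, 10, 8)
  clear (0,1): R0 −= (9)R1 → (1, 0, 6, 12, 3)
  clear (2,1): R2 −= (10)R1 → (0, 0, 1, 2, 12)
  clear (3,1): R3 −= (7)R1 → (0, 0, 6, 2, 12)
pivot(2,2)=1: scale R2 → (0, 0, 1, 2, 12)
  clear (0,2): R0 −= (6)R2 → (1, 0, 0, 0, 9)
  clear (1,2): R1 −= (5)R2 → (0, 1, 0, 0, 0)
  clear (3,2): R3 −= (6)R2 → (0, 0, 0, 3, 5)
pivot(3,3)=3: scale R3 → (0, 0, 0, 1, 6)
  clear (2,3): R2 −= (2)R3 → (0, 0, 1, 0, 0)

rank = 4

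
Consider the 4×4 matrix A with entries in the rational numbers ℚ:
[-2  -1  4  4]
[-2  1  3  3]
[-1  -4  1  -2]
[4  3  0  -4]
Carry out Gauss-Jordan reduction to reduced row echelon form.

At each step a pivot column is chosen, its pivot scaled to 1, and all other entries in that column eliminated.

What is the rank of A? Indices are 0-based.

pivot(0,0)=-2: scale R0 → (1, 1/2, -2, -2)
  clear (1,0): R1 −= (-2)R0 → (0, 2, -1, -1)
  clear (2,0): R2 −= (-1)R0 → (0, -7/2, -1, -4)
  clear (3,0): R3 −= (4)R0 → (0, 1, 8, 4)
pivot(1,1)=2: scale R1 → (0, 1, -1/2, -1/2)
  clear (0,1): R0 −= (1/2)R1 → (1, 0, -7/4, -7/4)
  clear (2,1): R2 −= (-7/2)R1 → (0, 0, -11/4, -23/4)
  clear (3,1): R3 −= (1)R1 → (0, 0, 17/2, 9/2)
pivot(2,2)=-11/4: scale R2 → (0, 0, 1, 23/11)
  clear (0,2): R0 −= (-7/4)R2 → (1, 0, 0, 21/11)
  clear (1,2): R1 −= (-1/2)R2 → (0, 1, 0, 6/11)
  clear (3,2): R3 −= (17/2)R2 → (0, 0, 0, -146/11)
pivot(3,3)=-146/11: scale R3 → (0, 0, 0, 1)
  clear (0,3): R0 −= (21/11)R3 → (1, 0, 0, 0)
  clear (1,3): R1 −= (6/11)R3 → (0, 1, 0, 0)
  clear (2,3): R2 −= (23/11)R3 → (0, 0, 1, 0)

rank = 4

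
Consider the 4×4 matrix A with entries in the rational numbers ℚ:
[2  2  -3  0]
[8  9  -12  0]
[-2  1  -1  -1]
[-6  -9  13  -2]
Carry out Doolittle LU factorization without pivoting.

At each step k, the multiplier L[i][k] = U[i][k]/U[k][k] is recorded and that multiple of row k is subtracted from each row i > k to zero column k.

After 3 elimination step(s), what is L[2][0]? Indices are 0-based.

L[2][0] = -1

[col 0] pivot 2
  R1 -= 4*R0 → (0, 1, 0, 0)  (L[1][0] := 4)
  R2 -= -1*R0 → (0, 3, -4, -1)  (L[2][0] := -1)
  R3 -= -3*R0 → (0, -3, 4, -2)  (L[3][0] := -3)
[col 1] pivot 1
  R2 -= 3*R1 → (0, 0, -4, -1)  (L[2][1] := 3)
  R3 -= -3*R1 → (0, 0, 4, -2)  (L[3][1] := -3)
[col 2] pivot -4
  R3 -= -1*R2 → (0, 0, 0, -3)  (L[3][2] := -1)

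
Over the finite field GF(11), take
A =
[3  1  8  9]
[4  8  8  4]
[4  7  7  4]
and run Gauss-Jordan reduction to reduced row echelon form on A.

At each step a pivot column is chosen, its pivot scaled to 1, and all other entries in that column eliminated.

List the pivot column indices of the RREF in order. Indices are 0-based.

step 1: normalize row 0 (÷3) = (1, 4, 10, 3)
  row 1: subtract 4×row0 = (0, 3, 1, 3)
  row 2: subtract 4×row0 = (0, 2, 0, 3)
step 2: normalize row 1 (÷3) = (0, 1, 4, 1)
  row 0: subtract 4×row1 = (1, 0, 5, 10)
  row 2: subtract 2×row1 = (0, 0, 3, 1)
step 3: normalize row 2 (÷3) = (0, 0, 1, 4)
  row 0: subtract 5×row2 = (1, 0, 0, 1)
  row 1: subtract 4×row2 = (0, 1, 0, 7)

pivot columns: 0, 1, 2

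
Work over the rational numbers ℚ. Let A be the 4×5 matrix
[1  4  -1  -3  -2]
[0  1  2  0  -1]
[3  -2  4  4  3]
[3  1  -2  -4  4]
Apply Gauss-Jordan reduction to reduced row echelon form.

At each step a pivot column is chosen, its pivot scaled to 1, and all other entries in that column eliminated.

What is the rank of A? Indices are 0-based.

pivot(0,0)=1: scale R0 → (1, 4, -1, -3, -2)
  clear (2,0): R2 −= (3)R0 → (0, -14, 7, 13, 9)
  clear (3,0): R3 −= (3)R0 → (0, -11, 1, 5, 10)
pivot(1,1)=1: scale R1 → (0, 1, 2, 0, -1)
  clear (0,1): R0 −= (4)R1 → (1, 0, -9, -3, 2)
  clear (2,1): R2 −= (-14)R1 → (0, 0, 35, 13, -5)
  clear (3,1): R3 −= (-11)R1 → (0, 0, 23, 5, -1)
pivot(2,2)=35: scale R2 → (0, 0, 1, 13/35, -1/7)
  clear (0,2): R0 −= (-9)R2 → (1, 0, 0, 12/35, 5/7)
  clear (1,2): R1 −= (2)R2 → (0, 1, 0, -26/35, -5/7)
  clear (3,2): R3 −= (23)R2 → (0, 0, 0, -124/35, 16/7)
pivot(3,3)=-124/35: scale R3 → (0, 0, 0, 1, -20/31)
  clear (0,3): R0 −= (12/35)R3 → (1, 0, 0, 0, 29/31)
  clear (1,3): R1 −= (-26/35)R3 → (0, 1, 0, 0, -37/31)
  clear (2,3): R2 −= (13/35)R3 → (0, 0, 1, 0, 3/31)

rank = 4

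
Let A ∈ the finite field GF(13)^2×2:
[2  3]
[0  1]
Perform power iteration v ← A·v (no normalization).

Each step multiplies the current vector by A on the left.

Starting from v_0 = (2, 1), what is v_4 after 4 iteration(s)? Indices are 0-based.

v_4 = (12, 1)

v_0 = (2, 1).
v_1 = A·v_0 = (7, 1).
v_2 = A·v_1 = (4, 1).
v_3 = A·v_2 = (11, 1).
v_4 = A·v_3 = (12, 1).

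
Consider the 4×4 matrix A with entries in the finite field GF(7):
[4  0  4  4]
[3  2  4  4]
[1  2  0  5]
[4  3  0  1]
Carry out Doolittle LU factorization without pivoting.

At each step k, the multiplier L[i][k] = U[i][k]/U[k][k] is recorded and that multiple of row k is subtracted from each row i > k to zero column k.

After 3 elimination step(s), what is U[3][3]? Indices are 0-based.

U[3][3] = 3

k=0: U[0][0]=4
  eliminate (1,0): mult=6, new row 1: (0, 2, 1, 1); set L[1][0]=6
  eliminate (2,0): mult=2, new row 2: (0, 2, 6, 4); set L[2][0]=2
  eliminate (3,0): mult=1, new row 3: (0, 3, 3, 4); set L[3][0]=1
k=1: U[1][1]=2
  eliminate (2,1): mult=1, new row 2: (0, 0, 5, 3); set L[2][1]=1
  eliminate (3,1): mult=5, new row 3: (0, 0, 5, 6); set L[3][1]=5
k=2: U[2][2]=5
  eliminate (3,2): mult=1, new row 3: (0, 0, 0, 3); set L[3][2]=1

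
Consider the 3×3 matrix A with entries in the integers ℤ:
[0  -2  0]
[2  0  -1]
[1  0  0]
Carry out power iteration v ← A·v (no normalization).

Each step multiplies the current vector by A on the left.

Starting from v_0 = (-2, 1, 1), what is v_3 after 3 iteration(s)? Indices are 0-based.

v_0 = (-2, 1, 1).
v_1 = A·v_0 = (-2, -5, -2).
v_2 = A·v_1 = (10, -2, -2).
v_3 = A·v_2 = (4, 22, 10).

v_3 = (4, 22, 10)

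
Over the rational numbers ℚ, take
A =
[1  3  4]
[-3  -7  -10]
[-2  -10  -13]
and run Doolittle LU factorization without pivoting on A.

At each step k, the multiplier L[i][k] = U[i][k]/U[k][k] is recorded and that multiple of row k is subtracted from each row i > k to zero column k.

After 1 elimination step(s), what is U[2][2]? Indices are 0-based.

U[2][2] = -5

Step 1: pivot at (0,0) is 1.
  row1 ← row1 − (-3)·row0  ⇒  L[1][0]=-3, U row1=(0, 2, 2)
  row2 ← row2 − (-2)·row0  ⇒  L[2][0]=-2, U row2=(0, -4, -5)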